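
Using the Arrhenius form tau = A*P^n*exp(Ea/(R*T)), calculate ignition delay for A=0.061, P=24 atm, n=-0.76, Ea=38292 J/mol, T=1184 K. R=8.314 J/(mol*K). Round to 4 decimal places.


tau = A * P^n * exp(Ea/(R*T))
P^n = 24^(-0.76) = 0.08933866
Ea/(R*T) = 38292/(8.314*1184) = 3.889971
exp(Ea/(R*T)) = 48.909452
tau = 0.061 * 0.08933866 * 48.909452 = 0.2665 ms


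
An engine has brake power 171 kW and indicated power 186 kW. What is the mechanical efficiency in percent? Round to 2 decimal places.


eta_mech = (BP / IP) * 100
Ratio = 171 / 186 = 0.9194
eta_mech = 0.9194 * 100 = 91.94%


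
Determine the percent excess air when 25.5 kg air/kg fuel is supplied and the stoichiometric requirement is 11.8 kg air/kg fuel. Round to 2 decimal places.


Excess air = actual - stoichiometric = 25.5 - 11.8 = 13.70 kg/kg fuel
Excess air % = (excess / stoich) * 100 = (13.70 / 11.8) * 100 = 116.10%


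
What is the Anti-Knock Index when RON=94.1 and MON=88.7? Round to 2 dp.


AKI = (RON + MON) / 2
AKI = (94.1 + 88.7) / 2
AKI = 182.8 / 2 = 91.40


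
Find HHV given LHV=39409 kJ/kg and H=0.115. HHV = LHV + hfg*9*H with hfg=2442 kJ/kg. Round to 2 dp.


HHV = LHV + hfg * 9 * H
Water addition = 2442 * 9 * 0.115 = 2527.470 kJ/kg
HHV = 39409 + 2527.470 = 41936.47 kJ/kg


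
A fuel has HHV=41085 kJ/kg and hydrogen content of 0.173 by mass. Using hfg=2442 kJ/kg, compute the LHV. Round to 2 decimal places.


LHV = HHV - hfg * 9 * H
Water correction = 2442 * 9 * 0.173 = 3802.194 kJ/kg
LHV = 41085 - 3802.194 = 37282.81 kJ/kg


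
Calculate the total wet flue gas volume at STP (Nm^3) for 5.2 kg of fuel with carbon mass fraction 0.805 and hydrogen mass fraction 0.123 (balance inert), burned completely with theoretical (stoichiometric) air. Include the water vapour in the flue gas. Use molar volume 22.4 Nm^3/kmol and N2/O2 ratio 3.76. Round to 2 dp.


Per kg fuel: CO2 = (C/12 kmol)*22.4 = (0.805/12)*22.4 = 1.50267 Nm^3
Per kg fuel: H2O = (H/2 kmol)*22.4 = (0.123/2)*22.4 = 1.37760 Nm^3
O2 needed per kg fuel = C/12 + H/4 = 0.805/12 + 0.123/4 = 0.09783333 kmol
Per kg fuel: N2 = O2*3.76*22.4 = 0.09783333*3.76*22.4 = 8.23991 Nm^3
Total per kg = 1.50267 + 1.37760 + 8.23991 = 11.12018 Nm^3
Total = 11.12018 * 5.2 = 57.82 Nm^3


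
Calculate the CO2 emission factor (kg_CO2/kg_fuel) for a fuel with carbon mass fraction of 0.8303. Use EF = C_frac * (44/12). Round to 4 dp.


EF = C_frac * (M_CO2 / M_C)
EF = 0.8303 * (44/12)
EF = 0.8303 * 3.666667 = 3.0444 kg_CO2/kg_fuel


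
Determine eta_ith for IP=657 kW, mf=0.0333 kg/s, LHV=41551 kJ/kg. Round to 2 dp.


eta_ith = (IP / (mf * LHV)) * 100
Denominator = 0.0333 * 41551 = 1383.6483 kW
eta_ith = (657 / 1383.6483) * 100 = 47.48%


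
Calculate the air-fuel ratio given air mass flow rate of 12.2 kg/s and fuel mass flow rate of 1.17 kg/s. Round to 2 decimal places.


AFR = m_air / m_fuel
AFR = 12.2 / 1.17 = 10.43


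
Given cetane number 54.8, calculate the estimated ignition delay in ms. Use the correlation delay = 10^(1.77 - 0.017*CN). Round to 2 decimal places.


delay = 10^(1.77 - 0.017*CN)
Exponent = 1.77 - 0.017*54.8 = 0.8384
delay = 10^0.8384 = 6.89 ms


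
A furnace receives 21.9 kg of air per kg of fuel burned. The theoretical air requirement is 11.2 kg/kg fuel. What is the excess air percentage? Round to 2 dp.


Excess air = actual - stoichiometric = 21.9 - 11.2 = 10.70 kg/kg fuel
Excess air % = (excess / stoich) * 100 = (10.70 / 11.2) * 100 = 95.54%


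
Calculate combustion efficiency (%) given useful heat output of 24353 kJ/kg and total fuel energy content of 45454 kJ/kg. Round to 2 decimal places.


Efficiency = (Q_useful / Q_fuel) * 100
Efficiency = (24353 / 45454) * 100
Efficiency = 0.5358 * 100 = 53.58%


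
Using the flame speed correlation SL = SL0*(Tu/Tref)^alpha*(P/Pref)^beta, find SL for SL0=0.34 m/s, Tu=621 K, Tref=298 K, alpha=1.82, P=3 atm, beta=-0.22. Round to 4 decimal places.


SL = SL0 * (Tu/Tref)^alpha * (P/Pref)^beta
T ratio = 621/298 = 2.08389262
(T ratio)^alpha = 2.08389262^1.82 = 3.804986
(P/Pref)^beta = 3^(-0.22) = 0.785296
SL = 0.34 * 3.804986 * 0.785296 = 1.0159 m/s


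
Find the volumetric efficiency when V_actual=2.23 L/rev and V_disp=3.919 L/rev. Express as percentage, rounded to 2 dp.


eta_v = (V_actual / V_disp) * 100
Ratio = 2.23 / 3.919 = 0.5690
eta_v = 0.5690 * 100 = 56.90%


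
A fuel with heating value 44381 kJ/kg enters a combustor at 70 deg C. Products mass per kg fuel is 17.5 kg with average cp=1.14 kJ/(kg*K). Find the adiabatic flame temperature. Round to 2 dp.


T_ad = T_in + Hc / (m_p * cp)
Denominator = 17.5 * 1.14 = 19.9500
Temperature rise = 44381 / 19.9500 = 2224.61 K
T_ad = 70 + 2224.61 = 2294.61 deg C


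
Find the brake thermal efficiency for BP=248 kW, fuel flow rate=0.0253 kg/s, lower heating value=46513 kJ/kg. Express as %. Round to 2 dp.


eta_BTE = (BP / (mf * LHV)) * 100
Denominator = 0.0253 * 46513 = 1176.7789 kW
eta_BTE = (248 / 1176.7789) * 100 = 21.07%


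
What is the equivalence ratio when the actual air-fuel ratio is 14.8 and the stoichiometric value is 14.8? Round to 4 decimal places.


phi = AFR_stoich / AFR_actual
phi = 14.8 / 14.8 = 1.0000


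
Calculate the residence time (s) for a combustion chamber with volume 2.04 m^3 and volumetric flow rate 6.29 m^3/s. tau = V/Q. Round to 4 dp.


tau = V / Q_flow
tau = 2.04 / 6.29 = 0.3243 s


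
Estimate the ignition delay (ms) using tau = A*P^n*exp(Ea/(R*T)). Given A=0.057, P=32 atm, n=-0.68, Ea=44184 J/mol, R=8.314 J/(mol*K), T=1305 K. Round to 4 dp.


tau = A * P^n * exp(Ea/(R*T))
P^n = 32^(-0.68) = 0.09473229
Ea/(R*T) = 44184/(8.314*1305) = 4.072344
exp(Ea/(R*T)) = 58.694404
tau = 0.057 * 0.09473229 * 58.694404 = 0.3169 ms


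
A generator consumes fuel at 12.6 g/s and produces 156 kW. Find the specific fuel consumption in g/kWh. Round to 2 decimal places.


SFC = (mf / BP) * 3600
Rate = 12.6 / 156 = 0.080769 g/(s*kW)
SFC = 0.080769 * 3600 = 290.77 g/kWh


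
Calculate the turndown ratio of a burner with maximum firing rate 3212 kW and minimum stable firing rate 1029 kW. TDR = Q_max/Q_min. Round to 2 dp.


TDR = Q_max / Q_min
TDR = 3212 / 1029 = 3.12


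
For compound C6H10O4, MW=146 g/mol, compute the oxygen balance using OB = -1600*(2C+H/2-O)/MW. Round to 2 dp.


OB = -1600 * (2C + H/2 - O) / MW
Inner = 2*6 + 10/2 - 4 = 13.00
OB = -1600 * 13.00 / 146 = -142.47%


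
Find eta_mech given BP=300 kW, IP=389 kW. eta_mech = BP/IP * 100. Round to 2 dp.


eta_mech = (BP / IP) * 100
Ratio = 300 / 389 = 0.7712
eta_mech = 0.7712 * 100 = 77.12%


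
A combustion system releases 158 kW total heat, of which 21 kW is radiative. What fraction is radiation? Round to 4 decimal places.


f_rad = Q_rad / Q_total
f_rad = 21 / 158 = 0.1329


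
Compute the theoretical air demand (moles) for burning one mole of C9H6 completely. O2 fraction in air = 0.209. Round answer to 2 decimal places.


Balanced combustion: C9H6 + 10.5 O2 -> 9 CO2 + 3 H2O
O2 needed = C + H/4 = 9 + 6/4 = 10.50 moles
Air moles = O2 / 0.209 = 10.50 / 0.209 = 50.24 moles air


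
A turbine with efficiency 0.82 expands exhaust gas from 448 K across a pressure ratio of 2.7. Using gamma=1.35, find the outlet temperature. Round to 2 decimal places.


T_out = T_in * (1 - eta * (1 - PR^(-(gamma-1)/gamma)))
Exponent = -(1.35-1)/1.35 = -0.25925926
PR^exp = 2.7^(-0.25925926) = 0.77297411
Factor = 1 - 0.82*(1 - 0.77297411) = 0.81383877
T_out = 448 * 0.81383877 = 364.60 K


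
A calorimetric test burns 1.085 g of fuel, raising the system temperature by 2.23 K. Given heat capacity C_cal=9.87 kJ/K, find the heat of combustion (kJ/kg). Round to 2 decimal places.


Hc = C_cal * delta_T / m_fuel
Q_released = 9.87 * 2.23 = 22.0101 kJ
m_fuel = 1.085 g = 1.085/1000 kg = 0.001085 kg
Hc = 22.0101 / 0.001085 = 20285.81 kJ/kg


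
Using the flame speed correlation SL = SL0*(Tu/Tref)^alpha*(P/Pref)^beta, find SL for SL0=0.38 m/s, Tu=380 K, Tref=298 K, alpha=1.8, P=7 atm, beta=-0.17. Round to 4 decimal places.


SL = SL0 * (Tu/Tref)^alpha * (P/Pref)^beta
T ratio = 380/298 = 1.27516779
(T ratio)^alpha = 1.27516779^1.8 = 1.548892
(P/Pref)^beta = 7^(-0.17) = 0.718345
SL = 0.38 * 1.548892 * 0.718345 = 0.4228 m/s


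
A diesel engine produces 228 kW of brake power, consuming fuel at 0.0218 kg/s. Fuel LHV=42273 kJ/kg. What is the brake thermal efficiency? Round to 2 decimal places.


eta_BTE = (BP / (mf * LHV)) * 100
Denominator = 0.0218 * 42273 = 921.5514 kW
eta_BTE = (228 / 921.5514) * 100 = 24.74%


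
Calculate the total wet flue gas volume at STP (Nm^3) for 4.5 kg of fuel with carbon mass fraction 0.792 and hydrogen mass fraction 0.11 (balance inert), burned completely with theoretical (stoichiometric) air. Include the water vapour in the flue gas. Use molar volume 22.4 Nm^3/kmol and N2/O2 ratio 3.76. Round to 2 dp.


Per kg fuel: CO2 = (C/12 kmol)*22.4 = (0.792/12)*22.4 = 1.47840 Nm^3
Per kg fuel: H2O = (H/2 kmol)*22.4 = (0.11/2)*22.4 = 1.23200 Nm^3
O2 needed per kg fuel = C/12 + H/4 = 0.792/12 + 0.11/4 = 0.09350000 kmol
Per kg fuel: N2 = O2*3.76*22.4 = 0.09350000*3.76*22.4 = 7.87494 Nm^3
Total per kg = 1.47840 + 1.23200 + 7.87494 = 10.58534 Nm^3
Total = 10.58534 * 4.5 = 47.63 Nm^3


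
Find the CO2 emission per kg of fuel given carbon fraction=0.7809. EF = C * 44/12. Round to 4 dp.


EF = C_frac * (M_CO2 / M_C)
EF = 0.7809 * (44/12)
EF = 0.7809 * 3.666667 = 2.8633 kg_CO2/kg_fuel


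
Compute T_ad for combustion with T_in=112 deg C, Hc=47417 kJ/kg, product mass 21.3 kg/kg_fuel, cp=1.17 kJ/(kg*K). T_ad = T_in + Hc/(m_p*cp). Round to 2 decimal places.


T_ad = T_in + Hc / (m_p * cp)
Denominator = 21.3 * 1.17 = 24.9210
Temperature rise = 47417 / 24.9210 = 1902.69 K
T_ad = 112 + 1902.69 = 2014.69 deg C


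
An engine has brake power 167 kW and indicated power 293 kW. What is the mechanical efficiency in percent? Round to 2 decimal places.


eta_mech = (BP / IP) * 100
Ratio = 167 / 293 = 0.5700
eta_mech = 0.5700 * 100 = 57.00%


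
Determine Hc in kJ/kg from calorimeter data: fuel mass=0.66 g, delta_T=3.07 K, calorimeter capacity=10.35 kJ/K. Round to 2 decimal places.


Hc = C_cal * delta_T / m_fuel
Q_released = 10.35 * 3.07 = 31.7745 kJ
m_fuel = 0.66 g = 0.66/1000 kg = 0.000660 kg
Hc = 31.7745 / 0.000660 = 48143.18 kJ/kg


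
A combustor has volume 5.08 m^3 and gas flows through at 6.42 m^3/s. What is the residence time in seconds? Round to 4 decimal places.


tau = V / Q_flow
tau = 5.08 / 6.42 = 0.7913 s


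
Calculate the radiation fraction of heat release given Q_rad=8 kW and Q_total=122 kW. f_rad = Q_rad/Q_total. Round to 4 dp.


f_rad = Q_rad / Q_total
f_rad = 8 / 122 = 0.0656


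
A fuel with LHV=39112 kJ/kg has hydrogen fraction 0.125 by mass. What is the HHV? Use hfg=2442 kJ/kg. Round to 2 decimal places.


HHV = LHV + hfg * 9 * H
Water addition = 2442 * 9 * 0.125 = 2747.250 kJ/kg
HHV = 39112 + 2747.250 = 41859.25 kJ/kg


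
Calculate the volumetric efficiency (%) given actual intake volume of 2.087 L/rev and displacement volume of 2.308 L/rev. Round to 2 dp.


eta_v = (V_actual / V_disp) * 100
Ratio = 2.087 / 2.308 = 0.9042
eta_v = 0.9042 * 100 = 90.42%


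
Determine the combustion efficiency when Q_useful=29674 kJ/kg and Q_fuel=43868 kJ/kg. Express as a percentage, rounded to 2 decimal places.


Efficiency = (Q_useful / Q_fuel) * 100
Efficiency = (29674 / 43868) * 100
Efficiency = 0.6764 * 100 = 67.64%


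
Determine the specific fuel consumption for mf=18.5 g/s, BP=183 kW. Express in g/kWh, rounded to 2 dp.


SFC = (mf / BP) * 3600
Rate = 18.5 / 183 = 0.101093 g/(s*kW)
SFC = 0.101093 * 3600 = 363.93 g/kWh


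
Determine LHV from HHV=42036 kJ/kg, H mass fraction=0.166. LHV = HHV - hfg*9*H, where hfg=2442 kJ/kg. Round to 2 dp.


LHV = HHV - hfg * 9 * H
Water correction = 2442 * 9 * 0.166 = 3648.348 kJ/kg
LHV = 42036 - 3648.348 = 38387.65 kJ/kg


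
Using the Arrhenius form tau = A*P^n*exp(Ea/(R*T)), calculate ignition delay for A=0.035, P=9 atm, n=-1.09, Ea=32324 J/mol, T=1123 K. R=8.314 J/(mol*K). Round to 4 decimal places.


tau = A * P^n * exp(Ea/(R*T))
P^n = 9^(-1.09) = 0.09117498
Ea/(R*T) = 32324/(8.314*1123) = 3.462066
exp(Ea/(R*T)) = 31.882773
tau = 0.035 * 0.09117498 * 31.882773 = 0.1017 ms


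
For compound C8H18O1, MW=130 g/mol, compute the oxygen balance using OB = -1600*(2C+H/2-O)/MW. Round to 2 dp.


OB = -1600 * (2C + H/2 - O) / MW
Inner = 2*8 + 18/2 - 1 = 24.00
OB = -1600 * 24.00 / 130 = -295.38%


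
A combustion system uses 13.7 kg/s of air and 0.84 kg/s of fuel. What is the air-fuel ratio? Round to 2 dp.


AFR = m_air / m_fuel
AFR = 13.7 / 0.84 = 16.31


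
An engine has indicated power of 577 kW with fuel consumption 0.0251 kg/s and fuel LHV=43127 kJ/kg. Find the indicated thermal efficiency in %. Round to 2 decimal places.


eta_ith = (IP / (mf * LHV)) * 100
Denominator = 0.0251 * 43127 = 1082.4877 kW
eta_ith = (577 / 1082.4877) * 100 = 53.30%


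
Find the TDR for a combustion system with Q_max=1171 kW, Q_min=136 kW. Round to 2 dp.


TDR = Q_max / Q_min
TDR = 1171 / 136 = 8.61


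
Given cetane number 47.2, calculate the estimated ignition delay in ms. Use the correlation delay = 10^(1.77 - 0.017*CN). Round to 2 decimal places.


delay = 10^(1.77 - 0.017*CN)
Exponent = 1.77 - 0.017*47.2 = 0.9676
delay = 10^0.9676 = 9.28 ms


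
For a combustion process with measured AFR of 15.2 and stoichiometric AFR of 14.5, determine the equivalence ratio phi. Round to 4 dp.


phi = AFR_stoich / AFR_actual
phi = 14.5 / 15.2 = 0.9539


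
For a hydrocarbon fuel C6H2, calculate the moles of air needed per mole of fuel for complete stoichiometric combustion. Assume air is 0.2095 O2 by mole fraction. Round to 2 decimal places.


Balanced combustion: C6H2 + 6.5 O2 -> 6 CO2 + 1 H2O
O2 needed = C + H/4 = 6 + 2/4 = 6.50 moles
Air moles = O2 / 0.2095 = 6.50 / 0.2095 = 31.03 moles air


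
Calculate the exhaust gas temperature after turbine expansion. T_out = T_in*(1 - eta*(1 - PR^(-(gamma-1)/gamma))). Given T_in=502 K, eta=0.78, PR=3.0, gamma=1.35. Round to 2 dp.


T_out = T_in * (1 - eta * (1 - PR^(-(gamma-1)/gamma)))
Exponent = -(1.35-1)/1.35 = -0.25925926
PR^exp = 3.0^(-0.25925926) = 0.75214556
Factor = 1 - 0.78*(1 - 0.75214556) = 0.80667354
T_out = 502 * 0.80667354 = 404.95 K


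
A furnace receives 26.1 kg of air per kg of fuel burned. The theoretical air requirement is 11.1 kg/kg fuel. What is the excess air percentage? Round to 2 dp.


Excess air = actual - stoichiometric = 26.1 - 11.1 = 15.00 kg/kg fuel
Excess air % = (excess / stoich) * 100 = (15.00 / 11.1) * 100 = 135.14%


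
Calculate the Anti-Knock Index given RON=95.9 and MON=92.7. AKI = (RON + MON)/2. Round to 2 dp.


AKI = (RON + MON) / 2
AKI = (95.9 + 92.7) / 2
AKI = 188.6 / 2 = 94.30


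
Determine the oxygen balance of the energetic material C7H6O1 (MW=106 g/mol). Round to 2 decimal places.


OB = -1600 * (2C + H/2 - O) / MW
Inner = 2*7 + 6/2 - 1 = 16.00
OB = -1600 * 16.00 / 106 = -241.51%


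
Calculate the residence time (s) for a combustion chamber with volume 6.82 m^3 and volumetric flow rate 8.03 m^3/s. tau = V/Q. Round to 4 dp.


tau = V / Q_flow
tau = 6.82 / 8.03 = 0.8493 s


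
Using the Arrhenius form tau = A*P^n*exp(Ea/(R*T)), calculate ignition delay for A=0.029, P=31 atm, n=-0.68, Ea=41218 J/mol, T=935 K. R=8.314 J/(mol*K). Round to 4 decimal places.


tau = A * P^n * exp(Ea/(R*T))
P^n = 31^(-0.68) = 0.09679971
Ea/(R*T) = 41218/(8.314*935) = 5.302312
exp(Ea/(R*T)) = 200.800536
tau = 0.029 * 0.09679971 * 200.800536 = 0.5637 ms


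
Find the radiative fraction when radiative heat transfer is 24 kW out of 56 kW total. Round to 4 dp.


f_rad = Q_rad / Q_total
f_rad = 24 / 56 = 0.4286


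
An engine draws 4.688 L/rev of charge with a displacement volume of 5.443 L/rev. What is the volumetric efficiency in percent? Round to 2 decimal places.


eta_v = (V_actual / V_disp) * 100
Ratio = 4.688 / 5.443 = 0.8613
eta_v = 0.8613 * 100 = 86.13%


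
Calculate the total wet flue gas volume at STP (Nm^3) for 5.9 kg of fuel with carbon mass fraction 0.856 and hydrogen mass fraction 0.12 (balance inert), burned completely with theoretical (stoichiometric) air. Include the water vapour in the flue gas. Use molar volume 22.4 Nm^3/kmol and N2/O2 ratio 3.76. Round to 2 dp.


Per kg fuel: CO2 = (C/12 kmol)*22.4 = (0.856/12)*22.4 = 1.59787 Nm^3
Per kg fuel: H2O = (H/2 kmol)*22.4 = (0.12/2)*22.4 = 1.34400 Nm^3
O2 needed per kg fuel = C/12 + H/4 = 0.856/12 + 0.12/4 = 0.10133333 kmol
Per kg fuel: N2 = O2*3.76*22.4 = 0.10133333*3.76*22.4 = 8.53470 Nm^3
Total per kg = 1.59787 + 1.34400 + 8.53470 = 11.47657 Nm^3
Total = 11.47657 * 5.9 = 67.71 Nm^3


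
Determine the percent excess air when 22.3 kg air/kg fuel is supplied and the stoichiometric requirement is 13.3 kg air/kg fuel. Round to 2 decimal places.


Excess air = actual - stoichiometric = 22.3 - 13.3 = 9.00 kg/kg fuel
Excess air % = (excess / stoich) * 100 = (9.00 / 13.3) * 100 = 67.67%


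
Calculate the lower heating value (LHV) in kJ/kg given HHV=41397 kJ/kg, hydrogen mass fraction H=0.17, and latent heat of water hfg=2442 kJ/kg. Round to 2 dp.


LHV = HHV - hfg * 9 * H
Water correction = 2442 * 9 * 0.17 = 3736.260 kJ/kg
LHV = 41397 - 3736.260 = 37660.74 kJ/kg


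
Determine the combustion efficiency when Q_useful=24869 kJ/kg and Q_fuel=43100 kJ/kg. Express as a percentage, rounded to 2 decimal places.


Efficiency = (Q_useful / Q_fuel) * 100
Efficiency = (24869 / 43100) * 100
Efficiency = 0.5770 * 100 = 57.70%


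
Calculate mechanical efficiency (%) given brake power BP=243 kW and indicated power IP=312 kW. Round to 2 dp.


eta_mech = (BP / IP) * 100
Ratio = 243 / 312 = 0.7788
eta_mech = 0.7788 * 100 = 77.88%


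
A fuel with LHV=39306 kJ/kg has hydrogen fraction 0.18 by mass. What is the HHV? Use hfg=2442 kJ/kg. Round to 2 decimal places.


HHV = LHV + hfg * 9 * H
Water addition = 2442 * 9 * 0.18 = 3956.040 kJ/kg
HHV = 39306 + 3956.040 = 43262.04 kJ/kg


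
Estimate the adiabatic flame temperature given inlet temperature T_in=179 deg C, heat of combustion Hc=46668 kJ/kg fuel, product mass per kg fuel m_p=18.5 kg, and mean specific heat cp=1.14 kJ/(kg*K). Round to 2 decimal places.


T_ad = T_in + Hc / (m_p * cp)
Denominator = 18.5 * 1.14 = 21.0900
Temperature rise = 46668 / 21.0900 = 2212.80 K
T_ad = 179 + 2212.80 = 2391.80 deg C


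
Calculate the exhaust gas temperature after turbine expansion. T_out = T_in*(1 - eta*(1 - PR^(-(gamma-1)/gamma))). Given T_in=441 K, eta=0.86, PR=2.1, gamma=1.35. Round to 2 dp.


T_out = T_in * (1 - eta * (1 - PR^(-(gamma-1)/gamma)))
Exponent = -(1.35-1)/1.35 = -0.25925926
PR^exp = 2.1^(-0.25925926) = 0.82501466
Factor = 1 - 0.86*(1 - 0.82501466) = 0.84951261
T_out = 441 * 0.84951261 = 374.64 K


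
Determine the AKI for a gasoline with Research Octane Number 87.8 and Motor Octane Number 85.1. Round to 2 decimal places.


AKI = (RON + MON) / 2
AKI = (87.8 + 85.1) / 2
AKI = 172.9 / 2 = 86.45


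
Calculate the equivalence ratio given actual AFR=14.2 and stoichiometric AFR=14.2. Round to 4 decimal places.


phi = AFR_stoich / AFR_actual
phi = 14.2 / 14.2 = 1.0000


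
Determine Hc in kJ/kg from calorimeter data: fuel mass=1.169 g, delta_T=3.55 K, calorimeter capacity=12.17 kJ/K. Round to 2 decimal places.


Hc = C_cal * delta_T / m_fuel
Q_released = 12.17 * 3.55 = 43.2035 kJ
m_fuel = 1.169 g = 1.169/1000 kg = 0.001169 kg
Hc = 43.2035 / 0.001169 = 36957.66 kJ/kg


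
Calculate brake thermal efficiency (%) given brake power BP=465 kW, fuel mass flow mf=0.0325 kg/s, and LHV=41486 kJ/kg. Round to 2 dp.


eta_BTE = (BP / (mf * LHV)) * 100
Denominator = 0.0325 * 41486 = 1348.2950 kW
eta_BTE = (465 / 1348.2950) * 100 = 34.49%


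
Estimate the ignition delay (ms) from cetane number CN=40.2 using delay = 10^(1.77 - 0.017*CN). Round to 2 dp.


delay = 10^(1.77 - 0.017*CN)
Exponent = 1.77 - 0.017*40.2 = 1.0866
delay = 10^1.0866 = 12.21 ms


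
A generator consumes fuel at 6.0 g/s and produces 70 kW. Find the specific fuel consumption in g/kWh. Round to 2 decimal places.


SFC = (mf / BP) * 3600
Rate = 6.0 / 70 = 0.085714 g/(s*kW)
SFC = 0.085714 * 3600 = 308.57 g/kWh


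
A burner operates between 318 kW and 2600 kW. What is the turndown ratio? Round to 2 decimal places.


TDR = Q_max / Q_min
TDR = 2600 / 318 = 8.18


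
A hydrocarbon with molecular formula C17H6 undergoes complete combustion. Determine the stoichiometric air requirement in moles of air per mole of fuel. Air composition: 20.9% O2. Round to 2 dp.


Balanced combustion: C17H6 + 18.5 O2 -> 17 CO2 + 3 H2O
O2 needed = C + H/4 = 17 + 6/4 = 18.50 moles
Air moles = O2 / 0.209 = 18.50 / 0.209 = 88.52 moles air


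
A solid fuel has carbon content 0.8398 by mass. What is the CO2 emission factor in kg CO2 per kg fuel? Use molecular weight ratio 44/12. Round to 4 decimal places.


EF = C_frac * (M_CO2 / M_C)
EF = 0.8398 * (44/12)
EF = 0.8398 * 3.666667 = 3.0793 kg_CO2/kg_fuel


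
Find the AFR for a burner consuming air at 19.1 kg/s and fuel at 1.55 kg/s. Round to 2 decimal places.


AFR = m_air / m_fuel
AFR = 19.1 / 1.55 = 12.32


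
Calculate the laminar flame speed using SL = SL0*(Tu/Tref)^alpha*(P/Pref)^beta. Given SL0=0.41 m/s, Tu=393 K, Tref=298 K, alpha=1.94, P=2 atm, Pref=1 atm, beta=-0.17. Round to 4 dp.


SL = SL0 * (Tu/Tref)^alpha * (P/Pref)^beta
T ratio = 393/298 = 1.31879195
(T ratio)^alpha = 1.31879195^1.94 = 1.710575
(P/Pref)^beta = 2^(-0.17) = 0.888843
SL = 0.41 * 1.710575 * 0.888843 = 0.6234 m/s


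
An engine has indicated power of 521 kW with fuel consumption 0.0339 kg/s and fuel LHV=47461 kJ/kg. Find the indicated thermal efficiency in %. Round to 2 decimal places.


eta_ith = (IP / (mf * LHV)) * 100
Denominator = 0.0339 * 47461 = 1608.9279 kW
eta_ith = (521 / 1608.9279) * 100 = 32.38%


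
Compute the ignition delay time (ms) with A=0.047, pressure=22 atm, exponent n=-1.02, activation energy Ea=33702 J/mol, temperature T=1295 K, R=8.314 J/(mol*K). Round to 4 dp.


tau = A * P^n * exp(Ea/(R*T))
P^n = 22^(-1.02) = 0.04272960
Ea/(R*T) = 33702/(8.314*1295) = 3.130227
exp(Ea/(R*T)) = 22.879181
tau = 0.047 * 0.04272960 * 22.879181 = 0.0459 ms


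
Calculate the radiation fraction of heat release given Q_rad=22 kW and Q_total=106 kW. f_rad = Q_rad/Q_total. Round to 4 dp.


f_rad = Q_rad / Q_total
f_rad = 22 / 106 = 0.2075


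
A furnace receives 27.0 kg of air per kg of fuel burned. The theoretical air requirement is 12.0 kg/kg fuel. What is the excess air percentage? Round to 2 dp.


Excess air = actual - stoichiometric = 27.0 - 12.0 = 15.00 kg/kg fuel
Excess air % = (excess / stoich) * 100 = (15.00 / 12.0) * 100 = 125.00%


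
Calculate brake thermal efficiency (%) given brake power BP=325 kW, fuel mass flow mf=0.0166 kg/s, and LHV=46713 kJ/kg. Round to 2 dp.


eta_BTE = (BP / (mf * LHV)) * 100
Denominator = 0.0166 * 46713 = 775.4358 kW
eta_BTE = (325 / 775.4358) * 100 = 41.91%


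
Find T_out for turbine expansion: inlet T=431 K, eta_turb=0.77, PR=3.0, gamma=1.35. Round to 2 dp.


T_out = T_in * (1 - eta * (1 - PR^(-(gamma-1)/gamma)))
Exponent = -(1.35-1)/1.35 = -0.25925926
PR^exp = 3.0^(-0.25925926) = 0.75214556
Factor = 1 - 0.77*(1 - 0.75214556) = 0.80915208
T_out = 431 * 0.80915208 = 348.74 K


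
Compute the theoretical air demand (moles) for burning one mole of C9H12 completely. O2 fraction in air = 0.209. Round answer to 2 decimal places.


Balanced combustion: C9H12 + 12 O2 -> 9 CO2 + 6 H2O
O2 needed = C + H/4 = 9 + 12/4 = 12.00 moles
Air moles = O2 / 0.209 = 12.00 / 0.209 = 57.42 moles air


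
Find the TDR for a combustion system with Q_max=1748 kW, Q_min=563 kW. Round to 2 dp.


TDR = Q_max / Q_min
TDR = 1748 / 563 = 3.10


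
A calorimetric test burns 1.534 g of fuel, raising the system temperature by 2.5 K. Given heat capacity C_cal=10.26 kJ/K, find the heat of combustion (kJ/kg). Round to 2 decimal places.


Hc = C_cal * delta_T / m_fuel
Q_released = 10.26 * 2.5 = 25.6500 kJ
m_fuel = 1.534 g = 1.534/1000 kg = 0.001534 kg
Hc = 25.6500 / 0.001534 = 16720.99 kJ/kg


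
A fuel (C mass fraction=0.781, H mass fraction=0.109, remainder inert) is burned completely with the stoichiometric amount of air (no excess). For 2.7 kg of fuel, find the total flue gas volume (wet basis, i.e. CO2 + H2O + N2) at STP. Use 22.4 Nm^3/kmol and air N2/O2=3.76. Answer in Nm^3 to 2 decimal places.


Per kg fuel: CO2 = (C/12 kmol)*22.4 = (0.781/12)*22.4 = 1.45787 Nm^3
Per kg fuel: H2O = (H/2 kmol)*22.4 = (0.109/2)*22.4 = 1.22080 Nm^3
O2 needed per kg fuel = C/12 + H/4 = 0.781/12 + 0.109/4 = 0.09233333 kmol
Per kg fuel: N2 = O2*3.76*22.4 = 0.09233333*3.76*22.4 = 7.77668 Nm^3
Total per kg = 1.45787 + 1.22080 + 7.77668 = 10.45535 Nm^3
Total = 10.45535 * 2.7 = 28.23 Nm^3


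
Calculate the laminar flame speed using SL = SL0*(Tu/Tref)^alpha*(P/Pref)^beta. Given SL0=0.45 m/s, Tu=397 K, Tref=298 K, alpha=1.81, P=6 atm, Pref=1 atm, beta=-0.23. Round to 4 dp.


SL = SL0 * (Tu/Tref)^alpha * (P/Pref)^beta
T ratio = 397/298 = 1.33221477
(T ratio)^alpha = 1.33221477^1.81 = 1.680658
(P/Pref)^beta = 6^(-0.23) = 0.662255
SL = 0.45 * 1.680658 * 0.662255 = 0.5009 m/s


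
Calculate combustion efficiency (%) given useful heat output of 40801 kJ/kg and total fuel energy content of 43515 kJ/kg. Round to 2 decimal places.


Efficiency = (Q_useful / Q_fuel) * 100
Efficiency = (40801 / 43515) * 100
Efficiency = 0.9376 * 100 = 93.76%


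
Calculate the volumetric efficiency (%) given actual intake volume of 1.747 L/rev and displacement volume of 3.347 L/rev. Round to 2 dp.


eta_v = (V_actual / V_disp) * 100
Ratio = 1.747 / 3.347 = 0.5220
eta_v = 0.5220 * 100 = 52.20%


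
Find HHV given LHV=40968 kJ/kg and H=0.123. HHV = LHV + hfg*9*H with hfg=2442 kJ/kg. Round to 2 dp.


HHV = LHV + hfg * 9 * H
Water addition = 2442 * 9 * 0.123 = 2703.294 kJ/kg
HHV = 40968 + 2703.294 = 43671.29 kJ/kg


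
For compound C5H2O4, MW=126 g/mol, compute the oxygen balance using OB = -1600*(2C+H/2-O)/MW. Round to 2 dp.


OB = -1600 * (2C + H/2 - O) / MW
Inner = 2*5 + 2/2 - 4 = 7.00
OB = -1600 * 7.00 / 126 = -88.89%


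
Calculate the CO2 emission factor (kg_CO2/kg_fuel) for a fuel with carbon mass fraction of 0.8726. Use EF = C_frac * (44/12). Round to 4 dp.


EF = C_frac * (M_CO2 / M_C)
EF = 0.8726 * (44/12)
EF = 0.8726 * 3.666667 = 3.1995 kg_CO2/kg_fuel


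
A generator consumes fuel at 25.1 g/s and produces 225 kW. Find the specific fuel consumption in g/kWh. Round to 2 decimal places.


SFC = (mf / BP) * 3600
Rate = 25.1 / 225 = 0.111556 g/(s*kW)
SFC = 0.111556 * 3600 = 401.60 g/kWh


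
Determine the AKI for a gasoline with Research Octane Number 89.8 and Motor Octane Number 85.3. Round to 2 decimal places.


AKI = (RON + MON) / 2
AKI = (89.8 + 85.3) / 2
AKI = 175.1 / 2 = 87.55


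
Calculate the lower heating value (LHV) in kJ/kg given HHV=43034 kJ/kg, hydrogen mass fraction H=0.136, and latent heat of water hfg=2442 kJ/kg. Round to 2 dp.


LHV = HHV - hfg * 9 * H
Water correction = 2442 * 9 * 0.136 = 2989.008 kJ/kg
LHV = 43034 - 2989.008 = 40044.99 kJ/kg


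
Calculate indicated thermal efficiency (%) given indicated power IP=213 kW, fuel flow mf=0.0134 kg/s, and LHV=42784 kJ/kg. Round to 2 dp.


eta_ith = (IP / (mf * LHV)) * 100
Denominator = 0.0134 * 42784 = 573.3056 kW
eta_ith = (213 / 573.3056) * 100 = 37.15%


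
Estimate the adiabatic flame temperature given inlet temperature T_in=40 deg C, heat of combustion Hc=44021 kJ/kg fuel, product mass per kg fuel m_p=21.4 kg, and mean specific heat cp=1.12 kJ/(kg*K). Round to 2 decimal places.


T_ad = T_in + Hc / (m_p * cp)
Denominator = 21.4 * 1.12 = 23.9680
Temperature rise = 44021 / 23.9680 = 1836.66 K
T_ad = 40 + 1836.66 = 1876.66 deg C


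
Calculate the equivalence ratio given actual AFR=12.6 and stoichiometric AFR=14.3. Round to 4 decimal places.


phi = AFR_stoich / AFR_actual
phi = 14.3 / 12.6 = 1.1349


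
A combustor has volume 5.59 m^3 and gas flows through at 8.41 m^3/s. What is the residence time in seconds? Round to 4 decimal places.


tau = V / Q_flow
tau = 5.59 / 8.41 = 0.6647 s


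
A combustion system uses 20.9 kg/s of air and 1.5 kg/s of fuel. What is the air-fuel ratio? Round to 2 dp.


AFR = m_air / m_fuel
AFR = 20.9 / 1.5 = 13.93


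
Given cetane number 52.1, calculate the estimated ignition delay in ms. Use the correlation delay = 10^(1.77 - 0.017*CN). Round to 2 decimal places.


delay = 10^(1.77 - 0.017*CN)
Exponent = 1.77 - 0.017*52.1 = 0.8843
delay = 10^0.8843 = 7.66 ms


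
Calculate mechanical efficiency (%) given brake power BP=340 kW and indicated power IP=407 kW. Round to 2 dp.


eta_mech = (BP / IP) * 100
Ratio = 340 / 407 = 0.8354
eta_mech = 0.8354 * 100 = 83.54%


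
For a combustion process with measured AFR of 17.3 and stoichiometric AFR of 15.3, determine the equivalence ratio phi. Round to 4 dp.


phi = AFR_stoich / AFR_actual
phi = 15.3 / 17.3 = 0.8844


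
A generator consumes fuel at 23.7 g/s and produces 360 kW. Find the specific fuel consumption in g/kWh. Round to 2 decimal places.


SFC = (mf / BP) * 3600
Rate = 23.7 / 360 = 0.065833 g/(s*kW)
SFC = 0.065833 * 3600 = 237.00 g/kWh


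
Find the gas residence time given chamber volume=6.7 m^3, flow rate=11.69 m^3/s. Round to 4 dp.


tau = V / Q_flow
tau = 6.7 / 11.69 = 0.5731 s


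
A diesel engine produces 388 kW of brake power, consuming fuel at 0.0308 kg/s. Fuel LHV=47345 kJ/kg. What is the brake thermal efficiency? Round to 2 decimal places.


eta_BTE = (BP / (mf * LHV)) * 100
Denominator = 0.0308 * 47345 = 1458.2260 kW
eta_BTE = (388 / 1458.2260) * 100 = 26.61%


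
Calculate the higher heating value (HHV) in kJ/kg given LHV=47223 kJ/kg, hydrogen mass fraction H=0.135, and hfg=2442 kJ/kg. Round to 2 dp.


HHV = LHV + hfg * 9 * H
Water addition = 2442 * 9 * 0.135 = 2967.030 kJ/kg
HHV = 47223 + 2967.030 = 50190.03 kJ/kg


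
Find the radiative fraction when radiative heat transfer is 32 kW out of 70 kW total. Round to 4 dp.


f_rad = Q_rad / Q_total
f_rad = 32 / 70 = 0.4571


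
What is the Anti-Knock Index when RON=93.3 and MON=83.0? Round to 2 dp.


AKI = (RON + MON) / 2
AKI = (93.3 + 83.0) / 2
AKI = 176.3 / 2 = 88.15


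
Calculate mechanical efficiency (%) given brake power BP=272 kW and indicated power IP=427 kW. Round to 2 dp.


eta_mech = (BP / IP) * 100
Ratio = 272 / 427 = 0.6370
eta_mech = 0.6370 * 100 = 63.70%


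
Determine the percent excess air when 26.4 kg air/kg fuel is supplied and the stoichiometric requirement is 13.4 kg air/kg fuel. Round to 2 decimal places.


Excess air = actual - stoichiometric = 26.4 - 13.4 = 13.00 kg/kg fuel
Excess air % = (excess / stoich) * 100 = (13.00 / 13.4) * 100 = 97.01%


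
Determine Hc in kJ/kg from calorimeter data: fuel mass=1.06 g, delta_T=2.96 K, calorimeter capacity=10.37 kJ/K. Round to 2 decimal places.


Hc = C_cal * delta_T / m_fuel
Q_released = 10.37 * 2.96 = 30.6952 kJ
m_fuel = 1.06 g = 1.06/1000 kg = 0.001060 kg
Hc = 30.6952 / 0.001060 = 28957.74 kJ/kg


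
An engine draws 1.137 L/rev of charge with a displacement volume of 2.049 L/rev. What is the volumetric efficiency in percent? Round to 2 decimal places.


eta_v = (V_actual / V_disp) * 100
Ratio = 1.137 / 2.049 = 0.5549
eta_v = 0.5549 * 100 = 55.49%


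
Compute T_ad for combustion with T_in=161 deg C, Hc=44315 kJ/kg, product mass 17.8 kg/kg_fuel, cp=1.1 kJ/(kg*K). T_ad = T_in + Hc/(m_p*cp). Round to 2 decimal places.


T_ad = T_in + Hc / (m_p * cp)
Denominator = 17.8 * 1.1 = 19.5800
Temperature rise = 44315 / 19.5800 = 2263.28 K
T_ad = 161 + 2263.28 = 2424.28 deg C


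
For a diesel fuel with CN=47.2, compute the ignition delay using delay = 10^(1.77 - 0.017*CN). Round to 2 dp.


delay = 10^(1.77 - 0.017*CN)
Exponent = 1.77 - 0.017*47.2 = 0.9676
delay = 10^0.9676 = 9.28 ms


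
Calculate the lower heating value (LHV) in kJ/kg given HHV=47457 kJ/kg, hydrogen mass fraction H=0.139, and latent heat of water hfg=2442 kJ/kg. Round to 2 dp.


LHV = HHV - hfg * 9 * H
Water correction = 2442 * 9 * 0.139 = 3054.942 kJ/kg
LHV = 47457 - 3054.942 = 44402.06 kJ/kg


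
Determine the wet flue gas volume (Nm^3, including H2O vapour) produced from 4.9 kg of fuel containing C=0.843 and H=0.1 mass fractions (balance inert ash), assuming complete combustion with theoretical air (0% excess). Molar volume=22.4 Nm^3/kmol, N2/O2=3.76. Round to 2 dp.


Per kg fuel: CO2 = (C/12 kmol)*22.4 = (0.843/12)*22.4 = 1.57360 Nm^3
Per kg fuel: H2O = (H/2 kmol)*22.4 = (0.1/2)*22.4 = 1.12000 Nm^3
O2 needed per kg fuel = C/12 + H/4 = 0.843/12 + 0.1/4 = 0.09525000 kmol
Per kg fuel: N2 = O2*3.76*22.4 = 0.09525000*3.76*22.4 = 8.02234 Nm^3
Total per kg = 1.57360 + 1.12000 + 8.02234 = 10.71594 Nm^3
Total = 10.71594 * 4.9 = 52.51 Nm^3


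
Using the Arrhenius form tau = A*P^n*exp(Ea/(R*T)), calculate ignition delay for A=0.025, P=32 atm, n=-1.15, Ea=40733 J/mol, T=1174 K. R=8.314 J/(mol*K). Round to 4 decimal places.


tau = A * P^n * exp(Ea/(R*T))
P^n = 32^(-1.15) = 0.01858136
Ea/(R*T) = 40733/(8.314*1174) = 4.173191
exp(Ea/(R*T)) = 64.922300
tau = 0.025 * 0.01858136 * 64.922300 = 0.0302 ms


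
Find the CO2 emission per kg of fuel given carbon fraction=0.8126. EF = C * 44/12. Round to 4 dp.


EF = C_frac * (M_CO2 / M_C)
EF = 0.8126 * (44/12)
EF = 0.8126 * 3.666667 = 2.9795 kg_CO2/kg_fuel


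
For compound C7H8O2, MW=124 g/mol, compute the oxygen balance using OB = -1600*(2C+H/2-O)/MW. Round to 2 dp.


OB = -1600 * (2C + H/2 - O) / MW
Inner = 2*7 + 8/2 - 2 = 16.00
OB = -1600 * 16.00 / 124 = -206.45%


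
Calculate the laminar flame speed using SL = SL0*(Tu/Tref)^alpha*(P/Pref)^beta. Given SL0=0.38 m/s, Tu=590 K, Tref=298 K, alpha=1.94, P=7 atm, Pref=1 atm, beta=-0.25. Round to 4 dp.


SL = SL0 * (Tu/Tref)^alpha * (P/Pref)^beta
T ratio = 590/298 = 1.97986577
(T ratio)^alpha = 1.97986577^1.94 = 3.762473
(P/Pref)^beta = 7^(-0.25) = 0.614788
SL = 0.38 * 3.762473 * 0.614788 = 0.8790 m/s


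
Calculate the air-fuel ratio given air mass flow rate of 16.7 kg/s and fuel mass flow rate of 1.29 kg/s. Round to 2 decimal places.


AFR = m_air / m_fuel
AFR = 16.7 / 1.29 = 12.95


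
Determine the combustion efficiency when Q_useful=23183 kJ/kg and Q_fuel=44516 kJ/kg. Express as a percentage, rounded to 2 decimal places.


Efficiency = (Q_useful / Q_fuel) * 100
Efficiency = (23183 / 44516) * 100
Efficiency = 0.5208 * 100 = 52.08%


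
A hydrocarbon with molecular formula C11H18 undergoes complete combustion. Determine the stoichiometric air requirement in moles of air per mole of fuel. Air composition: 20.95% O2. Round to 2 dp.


Balanced combustion: C11H18 + 15.5 O2 -> 11 CO2 + 9 H2O
O2 needed = C + H/4 = 11 + 18/4 = 15.50 moles
Air moles = O2 / 0.2095 = 15.50 / 0.2095 = 73.99 moles air


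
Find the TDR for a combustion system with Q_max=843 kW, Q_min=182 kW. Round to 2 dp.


TDR = Q_max / Q_min
TDR = 843 / 182 = 4.63


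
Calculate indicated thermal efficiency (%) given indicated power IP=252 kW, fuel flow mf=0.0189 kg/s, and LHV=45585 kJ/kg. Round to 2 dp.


eta_ith = (IP / (mf * LHV)) * 100
Denominator = 0.0189 * 45585 = 861.5565 kW
eta_ith = (252 / 861.5565) * 100 = 29.25%


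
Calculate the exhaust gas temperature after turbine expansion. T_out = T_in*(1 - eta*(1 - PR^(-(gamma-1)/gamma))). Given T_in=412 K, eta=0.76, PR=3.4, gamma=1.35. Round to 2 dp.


T_out = T_in * (1 - eta * (1 - PR^(-(gamma-1)/gamma)))
Exponent = -(1.35-1)/1.35 = -0.25925926
PR^exp = 3.4^(-0.25925926) = 0.72813041
Factor = 1 - 0.76*(1 - 0.72813041) = 0.79337911
T_out = 412 * 0.79337911 = 326.87 K


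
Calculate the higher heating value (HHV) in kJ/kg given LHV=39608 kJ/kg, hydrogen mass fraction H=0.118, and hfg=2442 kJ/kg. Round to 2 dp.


HHV = LHV + hfg * 9 * H
Water addition = 2442 * 9 * 0.118 = 2593.404 kJ/kg
HHV = 39608 + 2593.404 = 42201.40 kJ/kg


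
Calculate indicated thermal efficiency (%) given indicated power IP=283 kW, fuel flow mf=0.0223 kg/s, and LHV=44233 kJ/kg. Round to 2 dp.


eta_ith = (IP / (mf * LHV)) * 100
Denominator = 0.0223 * 44233 = 986.3959 kW
eta_ith = (283 / 986.3959) * 100 = 28.69%


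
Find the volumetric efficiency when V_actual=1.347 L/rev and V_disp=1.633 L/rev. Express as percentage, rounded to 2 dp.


eta_v = (V_actual / V_disp) * 100
Ratio = 1.347 / 1.633 = 0.8249
eta_v = 0.8249 * 100 = 82.49%


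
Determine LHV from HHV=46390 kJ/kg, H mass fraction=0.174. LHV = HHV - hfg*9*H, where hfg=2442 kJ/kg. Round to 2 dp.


LHV = HHV - hfg * 9 * H
Water correction = 2442 * 9 * 0.174 = 3824.172 kJ/kg
LHV = 46390 - 3824.172 = 42565.83 kJ/kg


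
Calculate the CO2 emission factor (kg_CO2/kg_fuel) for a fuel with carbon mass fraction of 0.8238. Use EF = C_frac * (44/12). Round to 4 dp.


EF = C_frac * (M_CO2 / M_C)
EF = 0.8238 * (44/12)
EF = 0.8238 * 3.666667 = 3.0206 kg_CO2/kg_fuel


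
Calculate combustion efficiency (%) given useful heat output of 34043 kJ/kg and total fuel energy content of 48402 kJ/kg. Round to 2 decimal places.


Efficiency = (Q_useful / Q_fuel) * 100
Efficiency = (34043 / 48402) * 100
Efficiency = 0.7033 * 100 = 70.33%


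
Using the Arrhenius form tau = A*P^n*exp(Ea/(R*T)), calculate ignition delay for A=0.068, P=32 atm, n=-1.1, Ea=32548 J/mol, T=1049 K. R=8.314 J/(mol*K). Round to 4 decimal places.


tau = A * P^n * exp(Ea/(R*T))
P^n = 32^(-1.1) = 0.02209709
Ea/(R*T) = 32548/(8.314*1049) = 3.731976
exp(Ea/(R*T)) = 41.761532
tau = 0.068 * 0.02209709 * 41.761532 = 0.0628 ms


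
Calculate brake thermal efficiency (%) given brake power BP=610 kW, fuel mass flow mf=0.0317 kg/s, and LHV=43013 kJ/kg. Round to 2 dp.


eta_BTE = (BP / (mf * LHV)) * 100
Denominator = 0.0317 * 43013 = 1363.5121 kW
eta_BTE = (610 / 1363.5121) * 100 = 44.74%


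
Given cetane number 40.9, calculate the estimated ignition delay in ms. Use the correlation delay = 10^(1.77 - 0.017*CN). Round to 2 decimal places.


delay = 10^(1.77 - 0.017*CN)
Exponent = 1.77 - 0.017*40.9 = 1.0747
delay = 10^1.0747 = 11.88 ms


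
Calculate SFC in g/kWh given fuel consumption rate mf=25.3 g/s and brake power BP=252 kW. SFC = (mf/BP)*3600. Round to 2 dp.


SFC = (mf / BP) * 3600
Rate = 25.3 / 252 = 0.100397 g/(s*kW)
SFC = 0.100397 * 3600 = 361.43 g/kWh


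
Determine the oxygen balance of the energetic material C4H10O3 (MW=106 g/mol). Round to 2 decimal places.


OB = -1600 * (2C + H/2 - O) / MW
Inner = 2*4 + 10/2 - 3 = 10.00
OB = -1600 * 10.00 / 106 = -150.94%


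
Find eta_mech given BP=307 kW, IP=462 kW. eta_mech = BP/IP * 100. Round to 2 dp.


eta_mech = (BP / IP) * 100
Ratio = 307 / 462 = 0.6645
eta_mech = 0.6645 * 100 = 66.45%


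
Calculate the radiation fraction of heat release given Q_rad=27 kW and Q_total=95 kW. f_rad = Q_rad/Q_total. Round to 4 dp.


f_rad = Q_rad / Q_total
f_rad = 27 / 95 = 0.2842


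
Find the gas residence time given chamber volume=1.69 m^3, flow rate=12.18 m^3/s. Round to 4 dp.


tau = V / Q_flow
tau = 1.69 / 12.18 = 0.1388 s


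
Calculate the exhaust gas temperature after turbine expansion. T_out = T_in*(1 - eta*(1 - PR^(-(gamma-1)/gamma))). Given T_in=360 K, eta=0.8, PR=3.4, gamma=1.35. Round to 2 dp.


T_out = T_in * (1 - eta * (1 - PR^(-(gamma-1)/gamma)))
Exponent = -(1.35-1)/1.35 = -0.25925926
PR^exp = 3.4^(-0.25925926) = 0.72813041
Factor = 1 - 0.8*(1 - 0.72813041) = 0.78250433
T_out = 360 * 0.78250433 = 281.70 K


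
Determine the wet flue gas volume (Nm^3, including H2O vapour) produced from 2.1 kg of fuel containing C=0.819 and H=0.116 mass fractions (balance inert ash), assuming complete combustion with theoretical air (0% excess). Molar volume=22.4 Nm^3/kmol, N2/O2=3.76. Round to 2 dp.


Per kg fuel: CO2 = (C/12 kmol)*22.4 = (0.819/12)*22.4 = 1.52880 Nm^3
Per kg fuel: H2O = (H/2 kmol)*22.4 = (0.116/2)*22.4 = 1.29920 Nm^3
O2 needed per kg fuel = C/12 + H/4 = 0.819/12 + 0.116/4 = 0.09725000 kmol
Per kg fuel: N2 = O2*3.76*22.4 = 0.09725000*3.76*22.4 = 8.19078 Nm^3
Total per kg = 1.52880 + 1.29920 + 8.19078 = 11.01878 Nm^3
Total = 11.01878 * 2.1 = 23.14 Nm^3
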